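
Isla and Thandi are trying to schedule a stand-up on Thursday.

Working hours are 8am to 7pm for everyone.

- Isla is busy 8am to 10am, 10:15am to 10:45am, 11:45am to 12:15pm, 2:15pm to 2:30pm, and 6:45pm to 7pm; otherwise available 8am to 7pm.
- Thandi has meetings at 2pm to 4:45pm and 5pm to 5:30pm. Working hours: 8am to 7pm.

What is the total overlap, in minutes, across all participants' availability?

Isla free within 08:00–19:00: 10:00–10:15, 10:45–11:45, 12:15–14:15, 14:30–18:45.
Thandi free within 08:00–19:00: 08:00–14:00, 16:45–17:00, 17:30–19:00.
Isla ∩ Thandi: 10:00–10:15, 10:45–11:45, 12:15–14:00, 16:45–17:00, 17:30–18:45.
Total common minutes: 15 + 60 + 105 + 15 + 75 = 270.

270 minutes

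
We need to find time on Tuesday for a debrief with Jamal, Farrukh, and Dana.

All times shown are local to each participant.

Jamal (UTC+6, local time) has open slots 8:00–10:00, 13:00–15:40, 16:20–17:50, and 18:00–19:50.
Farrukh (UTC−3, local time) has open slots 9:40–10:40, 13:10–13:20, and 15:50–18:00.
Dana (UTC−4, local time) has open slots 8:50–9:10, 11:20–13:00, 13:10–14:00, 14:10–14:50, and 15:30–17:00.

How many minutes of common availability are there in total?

Jamal → UTC: 02:00–04:00, 07:00–09:40, 10:20–11:50, 12:00–13:50.
Farrukh → UTC: 12:40–13:40, 16:10–16:20, 18:50–21:00.
Dana → UTC: 12:50–13:10, 15:20–17:00, 17:10–18:00, 18:10–18:50, 19:30–21:00.
Jamal ∩ Farrukh: 12:40–13:40.
Jamal ∩ Farrukh ∩ Dana: 12:50–13:10.
Total common minutes: 20.

20 minutes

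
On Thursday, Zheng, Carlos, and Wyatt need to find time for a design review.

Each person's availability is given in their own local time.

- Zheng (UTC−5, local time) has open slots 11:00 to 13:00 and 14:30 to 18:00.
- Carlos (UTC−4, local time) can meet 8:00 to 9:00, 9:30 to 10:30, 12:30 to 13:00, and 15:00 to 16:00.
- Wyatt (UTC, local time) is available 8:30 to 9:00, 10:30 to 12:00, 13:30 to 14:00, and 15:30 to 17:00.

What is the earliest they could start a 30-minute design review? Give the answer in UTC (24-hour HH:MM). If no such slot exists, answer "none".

Zheng → UTC: 16:00–18:00, 19:30–23:00.
Carlos → UTC: 12:00–13:00, 13:30–14:30, 16:30–17:00, 19:00–20:00.
Wyatt → UTC: 08:30–09:00, 10:30–12:00, 13:30–14:00, 15:30–17:00.
Zheng ∩ Carlos: 16:30–17:00, 19:30–20:00.
Zheng ∩ Carlos ∩ Wyatt: 16:30–17:00.
Windows ≥ 30 min: 16:30–17:00.
Earliest such window starts at 16:30.

16:30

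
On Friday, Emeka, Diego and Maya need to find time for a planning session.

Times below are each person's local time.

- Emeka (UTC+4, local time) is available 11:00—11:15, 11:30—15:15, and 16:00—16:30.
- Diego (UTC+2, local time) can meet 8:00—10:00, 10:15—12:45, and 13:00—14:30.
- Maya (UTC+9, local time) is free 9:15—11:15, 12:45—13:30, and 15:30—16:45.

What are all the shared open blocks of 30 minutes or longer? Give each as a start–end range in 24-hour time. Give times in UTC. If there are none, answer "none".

Emeka → UTC: 07:00–07:15, 07:30–11:15, 12:00–12:30.
Diego → UTC: 06:00–08:00, 08:15–10:45, 11:00–12:30.
Maya → UTC: 00:15–02:15, 03:45–04:30, 06:30–07:45.
Emeka ∩ Diego: 07:00–07:15, 07:30–08:00, 08:15–10:45, 11:00–11:15, 12:00–12:30.
Emeka ∩ Diego ∩ Maya: 07:00–07:15, 07:30–07:45.
Windows ≥ 30 min: (none).

none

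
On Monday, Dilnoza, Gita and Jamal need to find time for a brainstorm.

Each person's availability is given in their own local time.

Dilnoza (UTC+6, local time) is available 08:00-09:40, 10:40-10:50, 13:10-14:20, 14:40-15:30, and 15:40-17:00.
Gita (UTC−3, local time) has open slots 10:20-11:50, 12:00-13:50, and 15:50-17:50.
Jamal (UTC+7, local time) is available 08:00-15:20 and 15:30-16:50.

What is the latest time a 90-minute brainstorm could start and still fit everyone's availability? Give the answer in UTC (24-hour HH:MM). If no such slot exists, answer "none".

none

Dilnoza → UTC: 02:00–03:40, 04:40–04:50, 07:10–08:20, 08:40–09:30, 09:40–11:00.
Gita → UTC: 13:20–14:50, 15:00–16:50, 18:50–20:50.
Jamal → UTC: 01:00–08:20, 08:30–09:50.
Dilnoza ∩ Gita: (none).
Dilnoza ∩ Gita ∩ Jamal: (none).
Windows ≥ 90 min: (none).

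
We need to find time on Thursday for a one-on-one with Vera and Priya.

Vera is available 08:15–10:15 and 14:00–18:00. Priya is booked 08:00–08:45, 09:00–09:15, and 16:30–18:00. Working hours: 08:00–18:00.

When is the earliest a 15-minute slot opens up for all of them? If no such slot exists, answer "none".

Priya free within 08:00–18:00: 08:45–09:00, 09:15–16:30.
Vera ∩ Priya: 08:45–09:00, 09:15–10:15, 14:00–16:30.
Windows ≥ 15 min: 08:45–09:00, 09:15–10:15, 14:00–16:30.
Earliest such window starts at 08:45.

08:45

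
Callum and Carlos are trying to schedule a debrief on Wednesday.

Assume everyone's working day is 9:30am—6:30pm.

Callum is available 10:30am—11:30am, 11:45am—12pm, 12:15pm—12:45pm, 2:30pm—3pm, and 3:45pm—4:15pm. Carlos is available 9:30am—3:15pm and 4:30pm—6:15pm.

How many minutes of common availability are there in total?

135 minutes

Callum ∩ Carlos: 10:30–11:30, 11:45–12:00, 12:15–12:45, 14:30–15:00.
Total common minutes: 60 + 15 + 30 + 30 = 135.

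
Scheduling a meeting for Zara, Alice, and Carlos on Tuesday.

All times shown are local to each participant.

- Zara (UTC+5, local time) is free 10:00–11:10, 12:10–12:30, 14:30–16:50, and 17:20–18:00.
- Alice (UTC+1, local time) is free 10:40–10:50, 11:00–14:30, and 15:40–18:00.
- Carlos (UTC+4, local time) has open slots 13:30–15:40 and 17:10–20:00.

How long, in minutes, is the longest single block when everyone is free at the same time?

Zara → UTC: 05:00–06:10, 07:10–07:30, 09:30–11:50, 12:20–13:00.
Alice → UTC: 09:40–09:50, 10:00–13:30, 14:40–17:00.
Carlos → UTC: 09:30–11:40, 13:10–16:00.
Zara ∩ Alice: 09:40–09:50, 10:00–11:50, 12:20–13:00.
Zara ∩ Alice ∩ Carlos: 09:40–09:50, 10:00–11:40.
Common window lengths: 10, 100 min; longest is 100.

100 minutes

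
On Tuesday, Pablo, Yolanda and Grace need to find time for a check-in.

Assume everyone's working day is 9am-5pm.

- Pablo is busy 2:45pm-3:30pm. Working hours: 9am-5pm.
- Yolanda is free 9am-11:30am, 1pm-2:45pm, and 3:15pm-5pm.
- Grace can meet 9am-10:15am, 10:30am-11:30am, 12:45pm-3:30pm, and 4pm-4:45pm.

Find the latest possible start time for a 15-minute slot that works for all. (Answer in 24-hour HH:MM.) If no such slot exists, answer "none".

Pablo free within 09:00–17:00: 09:00–14:45, 15:30–17:00.
Pablo ∩ Yolanda: 09:00–11:30, 13:00–14:45, 15:30–17:00.
Pablo ∩ Yolanda ∩ Grace: 09:00–10:15, 10:30–11:30, 13:00–14:45, 16:00–16:45.
Windows ≥ 15 min: 09:00–10:15, 10:30–11:30, 13:00–14:45, 16:00–16:45.
Latest start in the last window 16:00–16:45 is 16:45 − 15 min = 16:30.

16:30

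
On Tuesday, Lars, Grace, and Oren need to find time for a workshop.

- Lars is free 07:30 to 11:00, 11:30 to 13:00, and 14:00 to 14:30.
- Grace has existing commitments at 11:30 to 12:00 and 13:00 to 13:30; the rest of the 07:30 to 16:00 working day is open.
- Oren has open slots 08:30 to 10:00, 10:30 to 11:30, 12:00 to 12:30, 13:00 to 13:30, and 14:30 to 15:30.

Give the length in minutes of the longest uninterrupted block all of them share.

Grace free within 07:30–16:00: 07:30–11:30, 12:00–13:00, 13:30–16:00.
Lars ∩ Grace: 07:30–11:00, 12:00–13:00, 14:00–14:30.
Lars ∩ Grace ∩ Oren: 08:30–10:00, 10:30–11:00, 12:00–12:30.
Common window lengths: 90, 30, 30 min; longest is 90.

90 minutes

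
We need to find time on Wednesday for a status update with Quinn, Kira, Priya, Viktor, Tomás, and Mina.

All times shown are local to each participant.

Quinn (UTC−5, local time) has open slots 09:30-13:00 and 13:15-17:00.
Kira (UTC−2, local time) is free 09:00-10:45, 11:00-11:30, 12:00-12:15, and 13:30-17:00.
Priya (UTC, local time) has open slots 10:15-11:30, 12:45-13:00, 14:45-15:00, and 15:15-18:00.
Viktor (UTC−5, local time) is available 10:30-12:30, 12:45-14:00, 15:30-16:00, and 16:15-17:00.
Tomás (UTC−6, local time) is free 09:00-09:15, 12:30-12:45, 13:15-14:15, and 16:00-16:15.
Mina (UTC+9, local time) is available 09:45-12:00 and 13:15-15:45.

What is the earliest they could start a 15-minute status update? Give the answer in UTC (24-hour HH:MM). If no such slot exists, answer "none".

Quinn → UTC: 14:30–18:00, 18:15–22:00.
Kira → UTC: 11:00–12:45, 13:00–13:30, 14:00–14:15, 15:30–19:00.
Priya → UTC: 10:15–11:30, 12:45–13:00, 14:45–15:00, 15:15–18:00.
Viktor → UTC: 15:30–17:30, 17:45–19:00, 20:30–21:00, 21:15–22:00.
Tomás → UTC: 15:00–15:15, 18:30–18:45, 19:15–20:15, 22:00–22:15.
Mina → UTC: 00:45–03:00, 04:15–06:45.
Quinn ∩ Kira: 15:30–18:00, 18:15–19:00.
Quinn ∩ Kira ∩ Priya: 15:30–18:00.
Quinn ∩ Kira ∩ Priya ∩ Viktor: 15:30–17:30, 17:45–18:00.
Quinn ∩ Kira ∩ Priya ∩ Viktor ∩ Tomás: (none).
Quinn ∩ Kira ∩ Priya ∩ Viktor ∩ Tomás ∩ Mina: (none).
Windows ≥ 15 min: (none).

none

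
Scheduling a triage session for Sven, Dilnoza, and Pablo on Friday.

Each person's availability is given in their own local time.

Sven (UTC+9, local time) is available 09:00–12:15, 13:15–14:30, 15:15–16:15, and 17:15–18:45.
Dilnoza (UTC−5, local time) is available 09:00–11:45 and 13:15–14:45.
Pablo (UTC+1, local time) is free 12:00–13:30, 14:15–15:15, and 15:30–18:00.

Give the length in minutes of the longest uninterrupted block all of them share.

Sven → UTC: 00:00–03:15, 04:15–05:30, 06:15–07:15, 08:15–09:45.
Dilnoza → UTC: 14:00–16:45, 18:15–19:45.
Pablo → UTC: 11:00–12:30, 13:15–14:15, 14:30–17:00.
Sven ∩ Dilnoza: (none).
Sven ∩ Dilnoza ∩ Pablo: (none).
No common window.

0 minutes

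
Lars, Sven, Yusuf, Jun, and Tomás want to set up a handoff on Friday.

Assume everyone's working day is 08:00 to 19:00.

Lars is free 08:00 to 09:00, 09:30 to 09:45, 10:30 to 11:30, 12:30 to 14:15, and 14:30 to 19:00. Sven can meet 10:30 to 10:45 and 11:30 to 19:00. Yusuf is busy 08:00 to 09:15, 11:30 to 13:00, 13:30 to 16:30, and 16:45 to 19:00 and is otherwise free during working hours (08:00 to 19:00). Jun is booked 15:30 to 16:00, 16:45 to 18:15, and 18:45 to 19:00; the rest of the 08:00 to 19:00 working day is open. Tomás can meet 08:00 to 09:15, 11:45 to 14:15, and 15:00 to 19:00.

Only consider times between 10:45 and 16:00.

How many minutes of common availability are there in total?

30 minutes

Yusuf free within 08:00–19:00: 09:15–11:30, 13:00–13:30, 16:30–16:45.
Jun free within 08:00–19:00: 08:00–15:30, 16:00–16:45, 18:15–18:45.
Lars ∩ Sven: 10:30–10:45, 12:30–14:15, 14:30–19:00.
Lars ∩ Sven ∩ Yusuf: 10:30–10:45, 13:00–13:30, 16:30–16:45.
Lars ∩ Sven ∩ Yusuf ∩ Jun: 10:30–10:45, 13:00–13:30, 16:30–16:45.
Lars ∩ Sven ∩ Yusuf ∩ Jun ∩ Tomás: 13:00–13:30, 16:30–16:45.
Restricted to 10:45–16:00: 13:00–13:30.
Total common minutes: 30.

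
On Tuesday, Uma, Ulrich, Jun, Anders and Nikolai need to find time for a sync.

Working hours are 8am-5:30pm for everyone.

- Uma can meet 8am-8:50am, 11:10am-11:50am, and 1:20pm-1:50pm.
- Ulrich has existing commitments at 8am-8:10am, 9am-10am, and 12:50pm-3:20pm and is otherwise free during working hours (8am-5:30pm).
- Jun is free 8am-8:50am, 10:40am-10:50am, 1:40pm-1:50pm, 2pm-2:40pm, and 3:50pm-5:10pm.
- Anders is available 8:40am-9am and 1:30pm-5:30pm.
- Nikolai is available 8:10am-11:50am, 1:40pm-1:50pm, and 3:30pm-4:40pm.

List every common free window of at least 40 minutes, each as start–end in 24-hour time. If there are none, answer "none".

Ulrich free within 08:00–17:30: 08:10–09:00, 10:00–12:50, 15:20–17:30.
Uma ∩ Ulrich: 08:10–08:50, 11:10–11:50.
Uma ∩ Ulrich ∩ Jun: 08:10–08:50.
Uma ∩ Ulrich ∩ Jun ∩ Anders: 08:40–08:50.
Uma ∩ Ulrich ∩ Jun ∩ Anders ∩ Nikolai: 08:40–08:50.
Windows ≥ 40 min: (none).

none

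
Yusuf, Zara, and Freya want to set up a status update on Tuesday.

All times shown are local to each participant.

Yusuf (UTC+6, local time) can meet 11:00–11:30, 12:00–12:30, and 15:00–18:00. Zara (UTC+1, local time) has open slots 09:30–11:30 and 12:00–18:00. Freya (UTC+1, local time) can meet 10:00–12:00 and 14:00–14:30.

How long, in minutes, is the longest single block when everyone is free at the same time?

Yusuf → UTC: 05:00–05:30, 06:00–06:30, 09:00–12:00.
Zara → UTC: 08:30–10:30, 11:00–17:00.
Freya → UTC: 09:00–11:00, 13:00–13:30.
Yusuf ∩ Zara: 09:00–10:30, 11:00–12:00.
Yusuf ∩ Zara ∩ Freya: 09:00–10:30.
Single common window of 90 minutes.

90 minutes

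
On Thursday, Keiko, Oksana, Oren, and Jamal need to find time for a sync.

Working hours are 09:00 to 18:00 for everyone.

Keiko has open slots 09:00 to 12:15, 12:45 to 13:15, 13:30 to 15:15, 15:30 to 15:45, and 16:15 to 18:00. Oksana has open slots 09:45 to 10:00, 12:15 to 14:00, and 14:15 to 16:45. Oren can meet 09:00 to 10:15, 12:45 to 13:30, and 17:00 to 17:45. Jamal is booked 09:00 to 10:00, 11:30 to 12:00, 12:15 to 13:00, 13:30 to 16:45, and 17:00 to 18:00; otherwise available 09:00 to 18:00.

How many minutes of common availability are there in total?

Jamal free within 09:00–18:00: 10:00–11:30, 12:00–12:15, 13:00–13:30, 16:45–17:00.
Keiko ∩ Oksana: 09:45–10:00, 12:45–13:15, 13:30–14:00, 14:15–15:15, 15:30–15:45, 16:15–16:45.
Keiko ∩ Oksana ∩ Oren: 09:45–10:00, 12:45–13:15.
Keiko ∩ Oksana ∩ Oren ∩ Jamal: 13:00–13:15.
Total common minutes: 15.

15 minutes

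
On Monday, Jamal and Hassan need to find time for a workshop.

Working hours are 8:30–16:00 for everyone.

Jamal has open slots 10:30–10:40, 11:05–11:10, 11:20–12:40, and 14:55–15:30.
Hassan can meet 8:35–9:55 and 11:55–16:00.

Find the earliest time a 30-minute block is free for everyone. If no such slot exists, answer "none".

Jamal ∩ Hassan: 11:55–12:40, 14:55–15:30.
Windows ≥ 30 min: 11:55–12:40, 14:55–15:30.
Earliest such window starts at 11:55.

11:55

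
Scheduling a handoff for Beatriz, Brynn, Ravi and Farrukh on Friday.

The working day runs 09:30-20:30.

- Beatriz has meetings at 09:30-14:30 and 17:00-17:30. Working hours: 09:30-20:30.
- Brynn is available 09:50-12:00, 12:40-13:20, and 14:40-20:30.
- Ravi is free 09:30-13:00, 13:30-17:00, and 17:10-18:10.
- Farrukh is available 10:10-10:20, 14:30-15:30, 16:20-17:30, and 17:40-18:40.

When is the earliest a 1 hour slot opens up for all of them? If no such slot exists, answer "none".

Beatriz free within 09:30–20:30: 14:30–17:00, 17:30–20:30.
Beatriz ∩ Brynn: 14:40–17:00, 17:30–20:30.
Beatriz ∩ Brynn ∩ Ravi: 14:40–17:00, 17:30–18:10.
Beatriz ∩ Brynn ∩ Ravi ∩ Farrukh: 14:40–15:30, 16:20–17:00, 17:40–18:10.
Windows ≥ 60 min: (none).

none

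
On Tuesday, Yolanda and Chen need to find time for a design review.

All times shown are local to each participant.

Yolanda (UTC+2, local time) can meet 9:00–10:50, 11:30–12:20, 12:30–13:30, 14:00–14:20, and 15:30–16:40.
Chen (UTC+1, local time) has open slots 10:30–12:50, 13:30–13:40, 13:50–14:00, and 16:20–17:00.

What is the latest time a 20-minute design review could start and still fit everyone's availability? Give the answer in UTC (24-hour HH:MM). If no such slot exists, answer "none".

11:10

Yolanda → UTC: 07:00–08:50, 09:30–10:20, 10:30–11:30, 12:00–12:20, 13:30–14:40.
Chen → UTC: 09:30–11:50, 12:30–12:40, 12:50–13:00, 15:20–16:00.
Yolanda ∩ Chen: 09:30–10:20, 10:30–11:30.
Windows ≥ 20 min: 09:30–10:20, 10:30–11:30.
Latest start in the last window 10:30–11:30 is 11:30 − 20 min = 11:10.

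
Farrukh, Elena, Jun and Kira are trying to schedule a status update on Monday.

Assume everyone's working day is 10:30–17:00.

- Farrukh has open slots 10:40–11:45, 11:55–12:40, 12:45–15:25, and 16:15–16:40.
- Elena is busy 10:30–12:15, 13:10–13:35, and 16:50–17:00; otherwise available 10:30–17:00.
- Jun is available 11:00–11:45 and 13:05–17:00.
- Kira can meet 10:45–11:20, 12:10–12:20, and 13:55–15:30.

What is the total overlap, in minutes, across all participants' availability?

90 minutes

Elena free within 10:30–17:00: 12:15–13:10, 13:35–16:50.
Farrukh ∩ Elena: 12:15–12:40, 12:45–13:10, 13:35–15:25, 16:15–16:40.
Farrukh ∩ Elena ∩ Jun: 13:05–13:10, 13:35–15:25, 16:15–16:40.
Farrukh ∩ Elena ∩ Jun ∩ Kira: 13:55–15:25.
Total common minutes: 90.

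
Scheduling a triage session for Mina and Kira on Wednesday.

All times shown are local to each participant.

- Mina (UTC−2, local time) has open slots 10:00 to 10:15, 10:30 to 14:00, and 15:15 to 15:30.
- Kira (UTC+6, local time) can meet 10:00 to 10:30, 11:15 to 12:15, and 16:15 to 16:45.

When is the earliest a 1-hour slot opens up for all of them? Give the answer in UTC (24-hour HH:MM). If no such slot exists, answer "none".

Mina → UTC: 12:00–12:15, 12:30–16:00, 17:15–17:30.
Kira → UTC: 04:00–04:30, 05:15–06:15, 10:15–10:45.
Mina ∩ Kira: (none).
Windows ≥ 60 min: (none).

none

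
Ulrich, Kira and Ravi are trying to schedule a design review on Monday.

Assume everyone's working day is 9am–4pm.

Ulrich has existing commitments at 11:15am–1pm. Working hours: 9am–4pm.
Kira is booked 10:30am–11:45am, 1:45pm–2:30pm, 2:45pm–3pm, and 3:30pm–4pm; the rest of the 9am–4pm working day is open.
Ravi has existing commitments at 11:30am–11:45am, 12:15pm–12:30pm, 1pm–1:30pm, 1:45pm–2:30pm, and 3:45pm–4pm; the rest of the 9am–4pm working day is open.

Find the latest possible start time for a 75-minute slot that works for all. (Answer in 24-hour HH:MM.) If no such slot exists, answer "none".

Ulrich free within 09:00–16:00: 09:00–11:15, 13:00–16:00.
Kira free within 09:00–16:00: 09:00–10:30, 11:45–13:45, 14:30–14:45, 15:00–15:30.
Ravi free within 09:00–16:00: 09:00–11:30, 11:45–12:15, 12:30–13:00, 13:30–13:45, 14:30–15:45.
Ulrich ∩ Kira: 09:00–10:30, 13:00–13:45, 14:30–14:45, 15:00–15:30.
Ulrich ∩ Kira ∩ Ravi: 09:00–10:30, 13:30–13:45, 14:30–14:45, 15:00–15:30.
Windows ≥ 75 min: 09:00–10:30.
Latest start in the last window 09:00–10:30 is 10:30 − 75 min = 09:15.

09:15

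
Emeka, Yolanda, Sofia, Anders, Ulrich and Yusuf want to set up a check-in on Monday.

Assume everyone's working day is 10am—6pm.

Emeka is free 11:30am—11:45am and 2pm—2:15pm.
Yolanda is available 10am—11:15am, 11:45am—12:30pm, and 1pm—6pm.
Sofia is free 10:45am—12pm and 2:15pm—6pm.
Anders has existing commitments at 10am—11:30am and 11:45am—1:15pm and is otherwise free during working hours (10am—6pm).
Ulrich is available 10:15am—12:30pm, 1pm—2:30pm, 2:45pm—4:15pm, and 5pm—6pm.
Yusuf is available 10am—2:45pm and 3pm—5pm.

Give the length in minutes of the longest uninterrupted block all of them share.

Anders free within 10:00–18:00: 11:30–11:45, 13:15–18:00.
Emeka ∩ Yolanda: 14:00–14:15.
Emeka ∩ Yolanda ∩ Sofia: (none).
Emeka ∩ Yolanda ∩ Sofia ∩ Anders: (none).
Emeka ∩ Yolanda ∩ Sofia ∩ Anders ∩ Ulrich: (none).
Emeka ∩ Yolanda ∩ Sofia ∩ Anders ∩ Ulrich ∩ Yusuf: (none).
No common window.

0 minutes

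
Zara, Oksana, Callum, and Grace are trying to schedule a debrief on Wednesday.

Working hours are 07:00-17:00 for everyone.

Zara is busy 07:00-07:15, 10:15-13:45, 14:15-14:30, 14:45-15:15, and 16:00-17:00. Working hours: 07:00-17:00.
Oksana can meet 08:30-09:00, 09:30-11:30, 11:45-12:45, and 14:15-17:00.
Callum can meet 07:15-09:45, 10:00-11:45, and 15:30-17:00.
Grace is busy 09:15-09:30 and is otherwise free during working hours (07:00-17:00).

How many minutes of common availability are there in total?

Zara free within 07:00–17:00: 07:15–10:15, 13:45–14:15, 14:30–14:45, 15:15–16:00.
Grace free within 07:00–17:00: 07:00–09:15, 09:30–17:00.
Zara ∩ Oksana: 08:30–09:00, 09:30–10:15, 14:30–14:45, 15:15–16:00.
Zara ∩ Oksana ∩ Callum: 08:30–09:00, 09:30–09:45, 10:00–10:15, 15:30–16:00.
Zara ∩ Oksana ∩ Callum ∩ Grace: 08:30–09:00, 09:30–09:45, 10:00–10:15, 15:30–16:00.
Total common minutes: 30 + 15 + 15 + 30 = 90.

90 minutes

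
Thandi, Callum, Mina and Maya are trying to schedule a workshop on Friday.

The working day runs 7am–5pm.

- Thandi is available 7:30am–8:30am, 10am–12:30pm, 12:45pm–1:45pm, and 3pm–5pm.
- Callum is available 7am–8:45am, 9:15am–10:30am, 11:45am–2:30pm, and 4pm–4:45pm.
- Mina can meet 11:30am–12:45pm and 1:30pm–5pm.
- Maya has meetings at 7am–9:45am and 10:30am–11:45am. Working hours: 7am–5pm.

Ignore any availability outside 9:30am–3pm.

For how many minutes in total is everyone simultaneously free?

Maya free within 07:00–17:00: 09:45–10:30, 11:45–17:00.
Thandi ∩ Callum: 07:30–08:30, 10:00–10:30, 11:45–12:30, 12:45–13:45, 16:00–16:45.
Thandi ∩ Callum ∩ Mina: 11:45–12:30, 13:30–13:45, 16:00–16:45.
Thandi ∩ Callum ∩ Mina ∩ Maya: 11:45–12:30, 13:30–13:45, 16:00–16:45.
Restricted to 09:30–15:00: 11:45–12:30, 13:30–13:45.
Total common minutes: 45 + 15 = 60.

60 minutes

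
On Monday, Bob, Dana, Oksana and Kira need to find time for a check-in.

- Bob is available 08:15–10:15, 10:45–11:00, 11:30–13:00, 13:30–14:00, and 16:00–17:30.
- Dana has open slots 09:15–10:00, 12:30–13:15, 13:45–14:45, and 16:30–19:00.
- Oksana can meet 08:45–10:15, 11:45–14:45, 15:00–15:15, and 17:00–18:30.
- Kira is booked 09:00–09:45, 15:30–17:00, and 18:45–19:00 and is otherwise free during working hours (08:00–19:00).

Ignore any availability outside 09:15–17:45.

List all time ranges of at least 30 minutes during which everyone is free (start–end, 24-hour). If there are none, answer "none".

12:30–13:00, 17:00–17:30

Kira free within 08:00–19:00: 08:00–09:00, 09:45–15:30, 17:00–18:45.
Bob ∩ Dana: 09:15–10:00, 12:30–13:00, 13:45–14:00, 16:30–17:30.
Bob ∩ Dana ∩ Oksana: 09:15–10:00, 12:30–13:00, 13:45–14:00, 17:00–17:30.
Bob ∩ Dana ∩ Oksana ∩ Kira: 09:45–10:00, 12:30–13:00, 13:45–14:00, 17:00–17:30.
Restricted to 09:15–17:45: 09:45–10:00, 12:30–13:00, 13:45–14:00, 17:00–17:30.
Windows ≥ 30 min: 12:30–13:00, 17:00–17:30.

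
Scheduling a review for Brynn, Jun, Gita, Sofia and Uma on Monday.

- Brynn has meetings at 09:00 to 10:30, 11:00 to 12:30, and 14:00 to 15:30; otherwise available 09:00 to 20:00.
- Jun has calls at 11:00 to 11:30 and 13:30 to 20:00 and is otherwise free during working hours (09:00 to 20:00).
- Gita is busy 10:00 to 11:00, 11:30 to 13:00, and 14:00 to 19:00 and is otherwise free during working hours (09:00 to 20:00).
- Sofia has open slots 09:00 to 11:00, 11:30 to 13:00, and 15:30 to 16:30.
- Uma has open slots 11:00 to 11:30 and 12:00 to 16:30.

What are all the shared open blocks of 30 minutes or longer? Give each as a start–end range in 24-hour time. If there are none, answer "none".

none

Brynn free within 09:00–20:00: 10:30–11:00, 12:30–14:00, 15:30–20:00.
Jun free within 09:00–20:00: 09:00–11:00, 11:30–13:30.
Gita free within 09:00–20:00: 09:00–10:00, 11:00–11:30, 13:00–14:00, 19:00–20:00.
Brynn ∩ Jun: 10:30–11:00, 12:30–13:30.
Brynn ∩ Jun ∩ Gita: 13:00–13:30.
Brynn ∩ Jun ∩ Gita ∩ Sofia: (none).
Brynn ∩ Jun ∩ Gita ∩ Sofia ∩ Uma: (none).
Windows ≥ 30 min: (none).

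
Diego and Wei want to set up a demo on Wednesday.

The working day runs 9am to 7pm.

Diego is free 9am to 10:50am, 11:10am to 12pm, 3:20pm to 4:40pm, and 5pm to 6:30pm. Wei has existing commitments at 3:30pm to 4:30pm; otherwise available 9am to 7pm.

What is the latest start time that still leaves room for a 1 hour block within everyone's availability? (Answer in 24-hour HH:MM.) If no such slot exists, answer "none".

Wei free within 09:00–19:00: 09:00–15:30, 16:30–19:00.
Diego ∩ Wei: 09:00–10:50, 11:10–12:00, 15:20–15:30, 16:30–16:40, 17:00–18:30.
Windows ≥ 60 min: 09:00–10:50, 17:00–18:30.
Latest start in the last window 17:00–18:30 is 18:30 − 60 min = 17:30.

17:30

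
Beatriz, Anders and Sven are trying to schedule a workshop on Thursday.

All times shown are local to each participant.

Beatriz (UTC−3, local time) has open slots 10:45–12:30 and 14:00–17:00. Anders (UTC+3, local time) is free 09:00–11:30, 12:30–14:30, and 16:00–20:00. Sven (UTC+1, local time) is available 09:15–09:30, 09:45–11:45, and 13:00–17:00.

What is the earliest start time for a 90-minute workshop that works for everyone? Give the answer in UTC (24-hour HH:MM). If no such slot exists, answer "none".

13:45

Beatriz → UTC: 13:45–15:30, 17:00–20:00.
Anders → UTC: 06:00–08:30, 09:30–11:30, 13:00–17:00.
Sven → UTC: 08:15–08:30, 08:45–10:45, 12:00–16:00.
Beatriz ∩ Anders: 13:45–15:30.
Beatriz ∩ Anders ∩ Sven: 13:45–15:30.
Windows ≥ 90 min: 13:45–15:30.
Earliest such window starts at 13:45.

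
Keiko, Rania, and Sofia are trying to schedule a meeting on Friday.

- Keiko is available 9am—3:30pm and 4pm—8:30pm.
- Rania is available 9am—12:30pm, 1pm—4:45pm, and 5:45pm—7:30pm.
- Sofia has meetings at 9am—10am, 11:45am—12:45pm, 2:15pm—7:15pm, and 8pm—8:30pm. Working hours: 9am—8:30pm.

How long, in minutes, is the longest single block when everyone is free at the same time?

105 minutes

Sofia free within 09:00–20:30: 10:00–11:45, 12:45–14:15, 19:15–20:00.
Keiko ∩ Rania: 09:00–12:30, 13:00–15:30, 16:00–16:45, 17:45–19:30.
Keiko ∩ Rania ∩ Sofia: 10:00–11:45, 13:00–14:15, 19:15–19:30.
Common window lengths: 105, 75, 15 min; longest is 105.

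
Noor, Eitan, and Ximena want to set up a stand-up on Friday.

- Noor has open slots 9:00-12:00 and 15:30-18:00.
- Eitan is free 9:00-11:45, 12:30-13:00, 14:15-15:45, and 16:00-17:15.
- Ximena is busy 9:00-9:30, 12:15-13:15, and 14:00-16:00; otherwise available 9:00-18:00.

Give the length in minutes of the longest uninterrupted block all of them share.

Ximena free within 09:00–18:00: 09:30–12:15, 13:15–14:00, 16:00–18:00.
Noor ∩ Eitan: 09:00–11:45, 15:30–15:45, 16:00–17:15.
Noor ∩ Eitan ∩ Ximena: 09:30–11:45, 16:00–17:15.
Common window lengths: 135, 75 min; longest is 135.

135 minutes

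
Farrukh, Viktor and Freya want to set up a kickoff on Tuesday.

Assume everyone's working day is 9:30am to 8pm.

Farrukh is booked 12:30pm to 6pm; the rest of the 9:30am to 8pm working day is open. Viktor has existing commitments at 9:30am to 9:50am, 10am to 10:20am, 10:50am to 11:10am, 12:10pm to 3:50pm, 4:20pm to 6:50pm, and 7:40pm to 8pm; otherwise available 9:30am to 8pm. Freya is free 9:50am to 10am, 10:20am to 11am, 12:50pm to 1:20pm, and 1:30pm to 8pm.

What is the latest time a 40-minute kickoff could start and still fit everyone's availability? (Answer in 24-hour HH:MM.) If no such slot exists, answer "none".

Farrukh free within 09:30–20:00: 09:30–12:30, 18:00–20:00.
Viktor free within 09:30–20:00: 09:50–10:00, 10:20–10:50, 11:10–12:10, 15:50–16:20, 18:50–19:40.
Farrukh ∩ Viktor: 09:50–10:00, 10:20–10:50, 11:10–12:10, 18:50–19:40.
Farrukh ∩ Viktor ∩ Freya: 09:50–10:00, 10:20–10:50, 18:50–19:40.
Windows ≥ 40 min: 18:50–19:40.
Latest start in the last window 18:50–19:40 is 19:40 − 40 min = 19:00.

19:00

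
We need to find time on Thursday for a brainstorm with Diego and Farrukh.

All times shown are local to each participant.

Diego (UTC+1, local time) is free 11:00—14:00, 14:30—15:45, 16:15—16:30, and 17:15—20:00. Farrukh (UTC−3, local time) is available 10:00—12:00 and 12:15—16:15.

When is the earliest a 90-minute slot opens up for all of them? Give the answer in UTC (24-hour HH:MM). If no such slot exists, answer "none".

Diego → UTC: 10:00–13:00, 13:30–14:45, 15:15–15:30, 16:15–19:00.
Farrukh → UTC: 13:00–15:00, 15:15–19:15.
Diego ∩ Farrukh: 13:30–14:45, 15:15–15:30, 16:15–19:00.
Windows ≥ 90 min: 16:15–19:00.
Earliest such window starts at 16:15.

16:15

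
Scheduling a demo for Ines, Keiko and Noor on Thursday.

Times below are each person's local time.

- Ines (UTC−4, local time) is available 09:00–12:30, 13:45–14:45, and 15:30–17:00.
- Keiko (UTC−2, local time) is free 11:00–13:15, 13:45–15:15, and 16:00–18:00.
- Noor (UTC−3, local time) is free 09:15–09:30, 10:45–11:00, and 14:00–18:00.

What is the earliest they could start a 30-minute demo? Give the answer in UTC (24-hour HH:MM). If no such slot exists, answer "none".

18:00

Ines → UTC: 13:00–16:30, 17:45–18:45, 19:30–21:00.
Keiko → UTC: 13:00–15:15, 15:45–17:15, 18:00–20:00.
Noor → UTC: 12:15–12:30, 13:45–14:00, 17:00–21:00.
Ines ∩ Keiko: 13:00–15:15, 15:45–16:30, 18:00–18:45, 19:30–20:00.
Ines ∩ Keiko ∩ Noor: 13:45–14:00, 18:00–18:45, 19:30–20:00.
Windows ≥ 30 min: 18:00–18:45, 19:30–20:00.
Earliest such window starts at 18:00.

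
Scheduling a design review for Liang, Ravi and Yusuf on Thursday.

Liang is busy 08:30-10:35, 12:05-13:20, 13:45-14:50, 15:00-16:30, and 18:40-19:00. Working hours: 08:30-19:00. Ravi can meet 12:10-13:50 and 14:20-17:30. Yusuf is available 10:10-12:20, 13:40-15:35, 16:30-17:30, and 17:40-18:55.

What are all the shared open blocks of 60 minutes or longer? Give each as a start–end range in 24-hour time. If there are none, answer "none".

Liang free within 08:30–19:00: 10:35–12:05, 13:20–13:45, 14:50–15:00, 16:30–18:40.
Liang ∩ Ravi: 13:20–13:45, 14:50–15:00, 16:30–17:30.
Liang ∩ Ravi ∩ Yusuf: 13:40–13:45, 14:50–15:00, 16:30–17:30.
Windows ≥ 60 min: 16:30–17:30.

16:30–17:30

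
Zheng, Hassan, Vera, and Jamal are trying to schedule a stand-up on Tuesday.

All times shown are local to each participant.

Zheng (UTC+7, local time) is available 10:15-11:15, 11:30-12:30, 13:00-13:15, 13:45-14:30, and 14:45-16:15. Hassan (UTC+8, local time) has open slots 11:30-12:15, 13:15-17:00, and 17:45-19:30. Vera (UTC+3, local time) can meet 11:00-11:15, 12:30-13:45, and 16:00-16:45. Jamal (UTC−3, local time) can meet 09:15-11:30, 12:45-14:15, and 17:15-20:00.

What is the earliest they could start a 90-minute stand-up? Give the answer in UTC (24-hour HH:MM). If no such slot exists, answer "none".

none

Zheng → UTC: 03:15–04:15, 04:30–05:30, 06:00–06:15, 06:45–07:30, 07:45–09:15.
Hassan → UTC: 03:30–04:15, 05:15–09:00, 09:45–11:30.
Vera → UTC: 08:00–08:15, 09:30–10:45, 13:00–13:45.
Jamal → UTC: 12:15–14:30, 15:45–17:15, 20:15–23:00.
Zheng ∩ Hassan: 03:30–04:15, 05:15–05:30, 06:00–06:15, 06:45–07:30, 07:45–09:00.
Zheng ∩ Hassan ∩ Vera: 08:00–08:15.
Zheng ∩ Hassan ∩ Vera ∩ Jamal: (none).
Windows ≥ 90 min: (none).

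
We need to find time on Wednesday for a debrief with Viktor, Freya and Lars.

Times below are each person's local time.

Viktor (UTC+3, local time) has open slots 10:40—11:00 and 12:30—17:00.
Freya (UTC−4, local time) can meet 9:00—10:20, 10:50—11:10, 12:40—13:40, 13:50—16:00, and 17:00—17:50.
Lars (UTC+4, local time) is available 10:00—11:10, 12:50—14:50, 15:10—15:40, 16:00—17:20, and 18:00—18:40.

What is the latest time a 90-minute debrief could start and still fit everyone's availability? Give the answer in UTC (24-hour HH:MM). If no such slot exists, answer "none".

none

Viktor → UTC: 07:40–08:00, 09:30–14:00.
Freya → UTC: 13:00–14:20, 14:50–15:10, 16:40–17:40, 17:50–20:00, 21:00–21:50.
Lars → UTC: 06:00–07:10, 08:50–10:50, 11:10–11:40, 12:00–13:20, 14:00–14:40.
Viktor ∩ Freya: 13:00–14:00.
Viktor ∩ Freya ∩ Lars: 13:00–13:20.
Windows ≥ 90 min: (none).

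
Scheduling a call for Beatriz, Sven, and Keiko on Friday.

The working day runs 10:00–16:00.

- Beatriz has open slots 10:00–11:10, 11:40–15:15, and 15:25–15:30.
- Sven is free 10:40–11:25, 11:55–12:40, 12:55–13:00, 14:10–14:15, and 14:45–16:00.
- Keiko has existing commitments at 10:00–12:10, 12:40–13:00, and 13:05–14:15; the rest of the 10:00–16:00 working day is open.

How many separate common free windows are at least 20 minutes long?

2

Keiko free within 10:00–16:00: 12:10–12:40, 13:00–13:05, 14:15–16:00.
Beatriz ∩ Sven: 10:40–11:10, 11:55–12:40, 12:55–13:00, 14:10–14:15, 14:45–15:15, 15:25–15:30.
Beatriz ∩ Sven ∩ Keiko: 12:10–12:40, 14:45–15:15, 15:25–15:30.
Windows ≥ 20 min: 12:10–12:40, 14:45–15:15.
That's 2 windows.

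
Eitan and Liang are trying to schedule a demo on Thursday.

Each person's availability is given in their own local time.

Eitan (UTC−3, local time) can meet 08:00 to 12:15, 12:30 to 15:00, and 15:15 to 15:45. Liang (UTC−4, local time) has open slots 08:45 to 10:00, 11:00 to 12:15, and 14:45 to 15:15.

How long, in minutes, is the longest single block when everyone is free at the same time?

Eitan → UTC: 11:00–15:15, 15:30–18:00, 18:15–18:45.
Liang → UTC: 12:45–14:00, 15:00–16:15, 18:45–19:15.
Eitan ∩ Liang: 12:45–14:00, 15:00–15:15, 15:30–16:15.
Common window lengths: 75, 15, 45 min; longest is 75.

75 minutes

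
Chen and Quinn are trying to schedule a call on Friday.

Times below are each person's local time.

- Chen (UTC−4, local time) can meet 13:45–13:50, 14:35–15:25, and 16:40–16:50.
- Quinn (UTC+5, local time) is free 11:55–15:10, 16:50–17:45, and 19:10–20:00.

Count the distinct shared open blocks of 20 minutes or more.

0

Chen → UTC: 17:45–17:50, 18:35–19:25, 20:40–20:50.
Quinn → UTC: 06:55–10:10, 11:50–12:45, 14:10–15:00.
Chen ∩ Quinn: (none).
Windows ≥ 20 min: (none).
That's 0 windows.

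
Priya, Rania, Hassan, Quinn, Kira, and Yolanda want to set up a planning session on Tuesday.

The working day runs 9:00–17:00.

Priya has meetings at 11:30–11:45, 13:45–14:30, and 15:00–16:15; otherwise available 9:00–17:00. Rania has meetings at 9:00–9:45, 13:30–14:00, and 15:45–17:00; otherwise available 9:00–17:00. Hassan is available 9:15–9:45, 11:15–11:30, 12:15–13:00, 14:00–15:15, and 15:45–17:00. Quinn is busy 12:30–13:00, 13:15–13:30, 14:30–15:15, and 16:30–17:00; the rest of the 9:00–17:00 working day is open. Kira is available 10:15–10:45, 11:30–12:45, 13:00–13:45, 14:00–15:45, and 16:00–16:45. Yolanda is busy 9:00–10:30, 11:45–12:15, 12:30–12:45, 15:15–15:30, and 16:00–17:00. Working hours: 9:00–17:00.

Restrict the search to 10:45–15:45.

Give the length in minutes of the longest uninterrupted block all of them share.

15 minutes

Priya free within 09:00–17:00: 09:00–11:30, 11:45–13:45, 14:30–15:00, 16:15–17:00.
Rania free within 09:00–17:00: 09:45–13:30, 14:00–15:45.
Quinn free within 09:00–17:00: 09:00–12:30, 13:00–13:15, 13:30–14:30, 15:15–16:30.
Yolanda free within 09:00–17:00: 10:30–11:45, 12:15–12:30, 12:45–15:15, 15:30–16:00.
Priya ∩ Rania: 09:45–11:30, 11:45–13:30, 14:30–15:00.
Priya ∩ Rania ∩ Hassan: 11:15–11:30, 12:15–13:00, 14:30–15:00.
Priya ∩ Rania ∩ Hassan ∩ Quinn: 11:15–11:30, 12:15–12:30.
Priya ∩ Rania ∩ Hassan ∩ Quinn ∩ Kira: 12:15–12:30.
Priya ∩ Rania ∩ Hassan ∩ Quinn ∩ Kira ∩ Yolanda: 12:15–12:30.
Restricted to 10:45–15:45: 12:15–12:30.
Single common window of 15 minutes.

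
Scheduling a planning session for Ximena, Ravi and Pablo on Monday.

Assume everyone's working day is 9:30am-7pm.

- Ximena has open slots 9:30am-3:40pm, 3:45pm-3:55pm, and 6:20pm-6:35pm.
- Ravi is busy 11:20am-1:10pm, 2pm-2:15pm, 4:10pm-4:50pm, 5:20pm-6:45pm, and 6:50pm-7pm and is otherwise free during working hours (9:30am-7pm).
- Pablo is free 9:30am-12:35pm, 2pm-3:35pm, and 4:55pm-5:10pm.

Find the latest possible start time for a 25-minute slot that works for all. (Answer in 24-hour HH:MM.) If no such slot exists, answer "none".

15:10

Ravi free within 09:30–19:00: 09:30–11:20, 13:10–14:00, 14:15–16:10, 16:50–17:20, 18:45–18:50.
Ximena ∩ Ravi: 09:30–11:20, 13:10–14:00, 14:15–15:40, 15:45–15:55.
Ximena ∩ Ravi ∩ Pablo: 09:30–11:20, 14:15–15:35.
Windows ≥ 25 min: 09:30–11:20, 14:15–15:35.
Latest start in the last window 14:15–15:35 is 15:35 − 25 min = 15:10.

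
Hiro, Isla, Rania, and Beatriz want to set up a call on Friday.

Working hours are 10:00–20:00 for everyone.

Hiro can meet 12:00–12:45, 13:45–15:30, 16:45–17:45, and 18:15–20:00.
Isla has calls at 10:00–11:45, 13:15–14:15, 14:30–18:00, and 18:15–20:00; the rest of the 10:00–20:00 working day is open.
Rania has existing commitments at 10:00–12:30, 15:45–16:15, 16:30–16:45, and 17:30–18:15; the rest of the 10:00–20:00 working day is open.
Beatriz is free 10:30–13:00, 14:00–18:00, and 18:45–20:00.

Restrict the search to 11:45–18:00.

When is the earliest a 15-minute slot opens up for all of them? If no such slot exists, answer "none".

12:30

Isla free within 10:00–20:00: 11:45–13:15, 14:15–14:30, 18:00–18:15.
Rania free within 10:00–20:00: 12:30–15:45, 16:15–16:30, 16:45–17:30, 18:15–20:00.
Hiro ∩ Isla: 12:00–12:45, 14:15–14:30.
Hiro ∩ Isla ∩ Rania: 12:30–12:45, 14:15–14:30.
Hiro ∩ Isla ∩ Rania ∩ Beatriz: 12:30–12:45, 14:15–14:30.
Restricted to 11:45–18:00: 12:30–12:45, 14:15–14:30.
Windows ≥ 15 min: 12:30–12:45, 14:15–14:30.
Earliest such window starts at 12:30.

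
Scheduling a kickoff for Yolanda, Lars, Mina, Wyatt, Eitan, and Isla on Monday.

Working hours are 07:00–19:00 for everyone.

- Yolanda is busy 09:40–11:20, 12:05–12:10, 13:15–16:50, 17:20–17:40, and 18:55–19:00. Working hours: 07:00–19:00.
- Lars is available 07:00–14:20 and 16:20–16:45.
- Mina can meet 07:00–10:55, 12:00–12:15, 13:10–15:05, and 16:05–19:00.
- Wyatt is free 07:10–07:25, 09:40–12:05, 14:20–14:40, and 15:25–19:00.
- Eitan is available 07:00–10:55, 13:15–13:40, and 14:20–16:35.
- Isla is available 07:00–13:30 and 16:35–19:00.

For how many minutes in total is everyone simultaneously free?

Yolanda free within 07:00–19:00: 07:00–09:40, 11:20–12:05, 12:10–13:15, 16:50–17:20, 17:40–18:55.
Yolanda ∩ Lars: 07:00–09:40, 11:20–12:05, 12:10–13:15.
Yolanda ∩ Lars ∩ Mina: 07:00–09:40, 12:00–12:05, 12:10–12:15, 13:10–13:15.
Yolanda ∩ Lars ∩ Mina ∩ Wyatt: 07:10–07:25, 12:00–12:05.
Yolanda ∩ Lars ∩ Mina ∩ Wyatt ∩ Eitan: 07:10–07:25.
Yolanda ∩ Lars ∩ Mina ∩ Wyatt ∩ Eitan ∩ Isla: 07:10–07:25.
Total common minutes: 15.

15 minutes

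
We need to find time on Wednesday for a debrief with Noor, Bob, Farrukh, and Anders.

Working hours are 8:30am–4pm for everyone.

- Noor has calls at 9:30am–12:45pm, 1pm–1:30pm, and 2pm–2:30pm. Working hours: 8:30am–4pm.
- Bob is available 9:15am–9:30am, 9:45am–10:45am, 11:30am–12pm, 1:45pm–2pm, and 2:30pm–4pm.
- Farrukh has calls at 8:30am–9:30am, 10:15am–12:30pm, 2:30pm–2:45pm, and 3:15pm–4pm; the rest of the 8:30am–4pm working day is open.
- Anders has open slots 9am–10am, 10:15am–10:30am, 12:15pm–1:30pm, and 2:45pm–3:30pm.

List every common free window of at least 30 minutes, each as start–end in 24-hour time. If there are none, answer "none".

Noor free within 08:30–16:00: 08:30–09:30, 12:45–13:00, 13:30–14:00, 14:30–16:00.
Farrukh free within 08:30–16:00: 09:30–10:15, 12:30–14:30, 14:45–15:15.
Noor ∩ Bob: 09:15–09:30, 13:45–14:00, 14:30–16:00.
Noor ∩ Bob ∩ Farrukh: 13:45–14:00, 14:45–15:15.
Noor ∩ Bob ∩ Farrukh ∩ Anders: 14:45–15:15.
Windows ≥ 30 min: 14:45–15:15.

14:45–15:15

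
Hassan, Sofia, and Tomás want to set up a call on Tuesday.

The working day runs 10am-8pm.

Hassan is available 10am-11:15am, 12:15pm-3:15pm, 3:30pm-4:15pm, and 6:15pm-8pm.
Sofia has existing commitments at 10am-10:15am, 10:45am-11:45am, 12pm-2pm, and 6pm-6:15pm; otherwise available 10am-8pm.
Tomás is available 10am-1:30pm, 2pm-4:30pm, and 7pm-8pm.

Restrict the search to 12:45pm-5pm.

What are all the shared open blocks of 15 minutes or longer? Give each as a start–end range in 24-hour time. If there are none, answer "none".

14:00–15:15, 15:30–16:15

Sofia free within 10:00–20:00: 10:15–10:45, 11:45–12:00, 14:00–18:00, 18:15–20:00.
Hassan ∩ Sofia: 10:15–10:45, 14:00–15:15, 15:30–16:15, 18:15–20:00.
Hassan ∩ Sofia ∩ Tomás: 10:15–10:45, 14:00–15:15, 15:30–16:15, 19:00–20:00.
Restricted to 12:45–17:00: 14:00–15:15, 15:30–16:15.
Windows ≥ 15 min: 14:00–15:15, 15:30–16:15.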